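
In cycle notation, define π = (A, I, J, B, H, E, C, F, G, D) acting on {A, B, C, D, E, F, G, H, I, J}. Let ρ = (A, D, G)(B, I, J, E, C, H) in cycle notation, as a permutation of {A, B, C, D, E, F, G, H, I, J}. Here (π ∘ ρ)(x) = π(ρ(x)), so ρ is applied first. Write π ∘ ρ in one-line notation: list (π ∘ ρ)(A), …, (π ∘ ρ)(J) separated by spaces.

For each element, apply ρ then π: A → D → A; B → I → J; C → H → E; D → G → D; E → C → F; F → F → G; G → A → I; H → B → H; I → J → B; J → E → C.
Collecting the images, π ∘ ρ = [A J E D F G I H B C].

A J E D F G I H B C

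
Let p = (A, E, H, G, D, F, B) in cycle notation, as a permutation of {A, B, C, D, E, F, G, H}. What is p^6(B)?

F

B lies in the 7-cycle (A, E, H, G, D, F, B).
Stepping 6 places around the cycle: B → A → E → H → G → D → F.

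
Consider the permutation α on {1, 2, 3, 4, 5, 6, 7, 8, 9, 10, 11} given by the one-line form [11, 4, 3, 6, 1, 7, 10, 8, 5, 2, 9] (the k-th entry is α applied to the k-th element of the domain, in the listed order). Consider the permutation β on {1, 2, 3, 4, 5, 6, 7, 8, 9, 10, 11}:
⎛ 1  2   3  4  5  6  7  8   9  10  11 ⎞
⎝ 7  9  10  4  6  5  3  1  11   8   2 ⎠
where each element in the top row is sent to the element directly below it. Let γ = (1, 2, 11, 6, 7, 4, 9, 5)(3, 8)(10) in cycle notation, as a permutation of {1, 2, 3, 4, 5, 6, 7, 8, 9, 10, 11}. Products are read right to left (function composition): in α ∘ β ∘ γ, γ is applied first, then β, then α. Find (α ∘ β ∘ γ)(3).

11

Apply the permutations in order: γ(3) = 8, then β(8) = 1, then α(1) = 11. So (α ∘ β ∘ γ)(3) = 11.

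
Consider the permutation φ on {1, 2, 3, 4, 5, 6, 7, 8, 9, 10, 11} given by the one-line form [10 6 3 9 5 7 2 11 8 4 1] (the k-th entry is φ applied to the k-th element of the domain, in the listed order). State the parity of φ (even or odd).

In disjoint-cycle form the cycle lengths are 6, 3, 1, 1.
A cycle of length ℓ contributes ℓ−1 transpositions, so φ is a product of 5 + 2 = 7 transpositions — odd.

odd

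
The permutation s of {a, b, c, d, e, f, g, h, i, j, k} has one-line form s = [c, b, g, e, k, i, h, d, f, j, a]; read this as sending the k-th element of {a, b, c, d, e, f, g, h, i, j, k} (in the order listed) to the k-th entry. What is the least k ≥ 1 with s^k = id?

14

The disjoint-cycle form of s has cycle lengths 7, 2, 1, 1.
The order of s is the least common multiple of its cycle lengths: lcm(7, 2) = 14.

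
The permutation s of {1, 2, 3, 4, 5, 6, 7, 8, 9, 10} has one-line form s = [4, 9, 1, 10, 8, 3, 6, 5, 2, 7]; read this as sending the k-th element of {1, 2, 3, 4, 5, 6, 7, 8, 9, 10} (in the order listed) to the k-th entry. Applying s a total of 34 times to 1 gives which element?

6

Tracing 1 → 4 → … returns to 1 after 6 steps, so 1 lies in a 6-cycle (1, 4, 10, 7, 6, 3).
Since the cycle has length 6, s^34 acts on it the same as s^4 (34 mod 6 = 4).
Stepping 4 places around the cycle: 1 → 4 → 10 → 7 → 6.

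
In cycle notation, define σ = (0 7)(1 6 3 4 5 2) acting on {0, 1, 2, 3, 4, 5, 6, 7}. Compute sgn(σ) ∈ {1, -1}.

The cycle lengths are 6, 2.
A cycle is odd iff its length is even; σ has 2 even-length cycles, so sgn(σ) = (−1)^2 and σ is even.

1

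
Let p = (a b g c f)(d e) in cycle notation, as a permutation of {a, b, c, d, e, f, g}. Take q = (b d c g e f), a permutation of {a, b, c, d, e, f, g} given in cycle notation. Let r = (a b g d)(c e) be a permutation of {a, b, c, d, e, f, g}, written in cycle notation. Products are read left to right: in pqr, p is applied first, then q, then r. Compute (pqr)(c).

Apply the permutations in order: p(c) = f, then q(f) = b, then r(b) = g. So (pqr)(c) = g.

g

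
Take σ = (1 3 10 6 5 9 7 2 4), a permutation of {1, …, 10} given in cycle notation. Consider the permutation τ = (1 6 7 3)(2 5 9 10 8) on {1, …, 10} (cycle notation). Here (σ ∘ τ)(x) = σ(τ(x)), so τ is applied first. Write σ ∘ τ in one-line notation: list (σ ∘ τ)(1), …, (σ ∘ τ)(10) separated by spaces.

5 9 3 1 7 2 10 4 6 8

For each element, apply τ then σ: 1 → 6 → 5; 2 → 5 → 9; 3 → 1 → 3; 4 → 4 → 1; 5 → 9 → 7; 6 → 7 → 2; 7 → 3 → 10; 8 → 2 → 4; 9 → 10 → 6; 10 → 8 → 8.
So σ ∘ τ in one-line form is 5 9 3 1 7 2 10 4 6 8.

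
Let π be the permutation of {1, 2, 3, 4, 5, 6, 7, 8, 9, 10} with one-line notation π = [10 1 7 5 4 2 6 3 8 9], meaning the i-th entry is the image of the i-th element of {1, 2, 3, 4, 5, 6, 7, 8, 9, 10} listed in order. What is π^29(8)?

1

Tracing 8 → 3 → … returns to 8 after 8 steps, so 8 lies in an 8-cycle (1 10 9 8 3 7 6 2).
On an 8-cycle, π^8 is the identity, so π^29 = π^5 there (29 ≡ 5 mod 8).
Stepping 5 places around the cycle: 8 → 3 → 7 → 6 → 2 → 1.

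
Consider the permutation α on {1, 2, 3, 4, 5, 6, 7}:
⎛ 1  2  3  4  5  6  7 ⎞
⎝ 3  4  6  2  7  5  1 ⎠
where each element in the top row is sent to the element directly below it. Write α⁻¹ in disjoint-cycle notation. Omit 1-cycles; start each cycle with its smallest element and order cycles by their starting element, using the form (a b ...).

The cycle decomposition of α is (1 3 6 5 7)(2 4).
Reversing each cycle (and rotating so the smallest element leads) gives α⁻¹ = (1 7 5 6 3)(2 4).

(1 7 5 6 3)(2 4)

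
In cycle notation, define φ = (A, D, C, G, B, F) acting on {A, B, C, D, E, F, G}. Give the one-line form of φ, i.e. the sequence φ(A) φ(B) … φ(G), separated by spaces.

D F G C E A B

Each element maps to the next entry in its cycle (wrapping to the front): A→D, B→F, C→G, D→C, E→E, F→A, G→B.
So the one-line form is D F G C E A B.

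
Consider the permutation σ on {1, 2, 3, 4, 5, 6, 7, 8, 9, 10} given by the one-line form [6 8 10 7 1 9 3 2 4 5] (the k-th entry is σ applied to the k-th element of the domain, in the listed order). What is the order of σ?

The disjoint-cycle form of σ has cycle lengths 8, 2.
Since disjoint cycles commute, ord(σ) = lcm(8, 2) = 8.

8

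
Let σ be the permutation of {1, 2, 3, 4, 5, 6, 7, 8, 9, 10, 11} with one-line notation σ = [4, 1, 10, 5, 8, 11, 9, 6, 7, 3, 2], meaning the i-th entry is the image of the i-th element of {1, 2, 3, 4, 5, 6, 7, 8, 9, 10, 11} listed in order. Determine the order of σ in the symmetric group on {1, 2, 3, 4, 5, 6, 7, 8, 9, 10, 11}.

14

Decomposing into disjoint cycles gives cycle lengths 7, 2, 2.
The order is lcm(7, 2, 2) = 14.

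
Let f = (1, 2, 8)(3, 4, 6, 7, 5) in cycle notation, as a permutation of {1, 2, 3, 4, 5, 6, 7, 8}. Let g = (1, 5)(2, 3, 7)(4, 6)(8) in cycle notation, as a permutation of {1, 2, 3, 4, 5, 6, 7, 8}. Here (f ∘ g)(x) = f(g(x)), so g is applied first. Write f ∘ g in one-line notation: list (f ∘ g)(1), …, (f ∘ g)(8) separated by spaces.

(f ∘ g)(x) = f(g(x)). Computing each image: f(g(1)) = f(5) = 3, f(g(2)) = f(3) = 4, f(g(3)) = f(7) = 5, f(g(4)) = f(6) = 7, f(g(5)) = f(1) = 2, f(g(6)) = f(4) = 6, f(g(7)) = f(2) = 8, f(g(8)) = f(8) = 1.
Hence f ∘ g = [3 4 5 7 2 6 8 1].

3 4 5 7 2 6 8 1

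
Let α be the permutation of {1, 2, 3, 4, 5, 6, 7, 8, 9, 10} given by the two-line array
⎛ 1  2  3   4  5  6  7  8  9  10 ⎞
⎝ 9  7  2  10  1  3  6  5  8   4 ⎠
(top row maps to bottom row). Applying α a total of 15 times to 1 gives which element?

5

Tracing 1 → 9 → … returns to 1 after 4 steps, so 1 lies in a 4-cycle (1, 9, 8, 5).
Powers repeat with period 4 on this cycle, and 15 mod 4 = 3, so α^15(1) = α^3(1).
Stepping 3 places around the cycle: 1 → 9 → 8 → 5.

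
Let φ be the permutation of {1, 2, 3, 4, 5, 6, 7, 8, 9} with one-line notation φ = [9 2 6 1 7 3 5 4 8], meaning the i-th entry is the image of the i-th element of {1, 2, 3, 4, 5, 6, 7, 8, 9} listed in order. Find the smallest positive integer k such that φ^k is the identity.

Decomposing into disjoint cycles gives cycle lengths 4, 2, 2, 1.
The order of φ is the least common multiple of its cycle lengths: lcm(4, 2, 2) = 4.

4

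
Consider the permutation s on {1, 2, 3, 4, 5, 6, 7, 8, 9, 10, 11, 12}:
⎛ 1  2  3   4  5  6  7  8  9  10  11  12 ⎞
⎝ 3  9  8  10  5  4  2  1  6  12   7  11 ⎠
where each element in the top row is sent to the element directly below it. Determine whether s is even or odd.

odd

In disjoint-cycle form the cycle lengths are 8, 3, 1.
A cycle of length ℓ contributes ℓ−1 transpositions, so s is a product of 7 + 2 = 9 transpositions — odd.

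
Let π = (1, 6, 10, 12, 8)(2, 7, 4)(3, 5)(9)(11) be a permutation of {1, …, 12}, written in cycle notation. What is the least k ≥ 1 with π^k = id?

The disjoint cycles have lengths 5, 3, 2, 1, 1.
Since disjoint cycles commute, ord(π) = lcm(5, 3, 2) = 30.

30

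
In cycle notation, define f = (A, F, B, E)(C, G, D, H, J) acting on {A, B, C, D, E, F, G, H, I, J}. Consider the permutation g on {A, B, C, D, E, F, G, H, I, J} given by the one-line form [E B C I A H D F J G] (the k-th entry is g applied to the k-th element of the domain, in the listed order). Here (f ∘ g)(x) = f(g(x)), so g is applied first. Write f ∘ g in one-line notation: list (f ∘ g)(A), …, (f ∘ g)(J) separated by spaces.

A E G I F J H B C D

For each element, apply g then f: A → E → A; B → B → E; C → C → G; D → I → I; E → A → F; F → H → J; G → D → H; H → F → B; I → J → C; J → G → D.
So f ∘ g in one-line form is A E G I F J H B C D.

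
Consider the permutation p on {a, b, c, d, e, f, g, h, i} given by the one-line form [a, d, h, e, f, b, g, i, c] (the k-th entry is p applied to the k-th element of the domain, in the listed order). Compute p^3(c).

c

Tracing c → h → … returns to c after 3 steps, so c lies in a 3-cycle (c h i).
Powers repeat with period 3 on this cycle, and 3 mod 3 = 0, so p^3(c) = p^0(c).
So p^3(c) = c.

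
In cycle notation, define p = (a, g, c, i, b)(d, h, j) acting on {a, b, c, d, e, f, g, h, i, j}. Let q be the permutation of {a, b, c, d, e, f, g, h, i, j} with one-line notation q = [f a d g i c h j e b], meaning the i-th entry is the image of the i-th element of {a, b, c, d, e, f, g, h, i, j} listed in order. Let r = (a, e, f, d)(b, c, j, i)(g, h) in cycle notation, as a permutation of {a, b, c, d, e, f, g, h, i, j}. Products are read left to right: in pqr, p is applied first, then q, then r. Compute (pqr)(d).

Chase d: p(d) = h; q(h) = j; r(j) = i. Hence (pqr)(d) = i.

i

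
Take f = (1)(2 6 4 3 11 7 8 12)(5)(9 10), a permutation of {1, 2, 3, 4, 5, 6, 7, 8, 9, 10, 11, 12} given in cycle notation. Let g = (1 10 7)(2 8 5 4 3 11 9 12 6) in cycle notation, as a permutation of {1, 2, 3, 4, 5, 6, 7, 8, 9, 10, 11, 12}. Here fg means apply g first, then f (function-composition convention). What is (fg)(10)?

g(10) = 7, then f(7) = 8; composing gives (fg)(10) = 8.

8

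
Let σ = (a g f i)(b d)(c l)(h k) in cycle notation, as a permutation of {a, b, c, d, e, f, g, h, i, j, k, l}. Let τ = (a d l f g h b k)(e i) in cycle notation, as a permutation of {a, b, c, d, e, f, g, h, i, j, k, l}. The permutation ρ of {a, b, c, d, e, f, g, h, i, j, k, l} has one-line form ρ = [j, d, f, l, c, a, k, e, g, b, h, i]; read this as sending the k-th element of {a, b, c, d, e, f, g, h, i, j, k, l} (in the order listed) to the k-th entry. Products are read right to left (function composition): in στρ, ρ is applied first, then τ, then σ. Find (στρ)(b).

Chase b: ρ(b) = d; τ(d) = l; σ(l) = c. Hence (στρ)(b) = c.

c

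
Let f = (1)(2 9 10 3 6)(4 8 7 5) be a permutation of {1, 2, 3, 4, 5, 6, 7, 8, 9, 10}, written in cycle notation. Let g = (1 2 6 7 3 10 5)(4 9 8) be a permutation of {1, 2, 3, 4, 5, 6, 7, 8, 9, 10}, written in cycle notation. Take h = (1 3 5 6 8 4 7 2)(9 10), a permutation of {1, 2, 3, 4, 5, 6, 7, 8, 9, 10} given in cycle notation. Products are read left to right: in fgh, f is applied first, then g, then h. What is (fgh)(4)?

(fgh)(4) = h(g(f(4))). f(4) = 8, then g(8) = 4, then h(4) = 7, so the result is 7.

7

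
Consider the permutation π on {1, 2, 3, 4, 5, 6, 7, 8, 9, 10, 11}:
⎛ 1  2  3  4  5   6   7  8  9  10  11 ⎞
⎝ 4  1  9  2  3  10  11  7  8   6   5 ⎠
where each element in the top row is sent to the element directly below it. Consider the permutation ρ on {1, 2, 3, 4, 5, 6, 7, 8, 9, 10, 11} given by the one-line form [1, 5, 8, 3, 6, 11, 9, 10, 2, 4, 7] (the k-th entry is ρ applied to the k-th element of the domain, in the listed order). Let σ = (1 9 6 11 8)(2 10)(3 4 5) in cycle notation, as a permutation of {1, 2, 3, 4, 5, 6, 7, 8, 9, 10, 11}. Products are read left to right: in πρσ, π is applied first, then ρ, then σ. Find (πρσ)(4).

Chase 4: π(4) = 2; ρ(2) = 5; σ(5) = 3. Hence (πρσ)(4) = 3.

3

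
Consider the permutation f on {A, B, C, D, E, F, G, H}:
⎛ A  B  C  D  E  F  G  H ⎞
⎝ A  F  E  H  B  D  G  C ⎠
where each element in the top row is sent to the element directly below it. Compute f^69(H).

Tracing H → C → … returns to H after 6 steps, so H lies in a 6-cycle (B, F, D, H, C, E).
Powers repeat with period 6 on this cycle, and 69 mod 6 = 3, so f^69(H) = f^3(H).
Stepping 3 places around the cycle: H → C → E → B.

B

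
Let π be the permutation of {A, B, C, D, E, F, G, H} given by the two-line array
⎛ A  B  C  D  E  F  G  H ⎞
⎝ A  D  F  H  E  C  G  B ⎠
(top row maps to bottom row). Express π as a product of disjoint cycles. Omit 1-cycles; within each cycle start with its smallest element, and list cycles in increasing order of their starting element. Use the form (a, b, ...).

Start at B and follow images: B → D → H → B, giving the cycle (B, D, H).
Continuing from each remaining unvisited element yields (B, D, H)(C, F).

(B, D, H)(C, F)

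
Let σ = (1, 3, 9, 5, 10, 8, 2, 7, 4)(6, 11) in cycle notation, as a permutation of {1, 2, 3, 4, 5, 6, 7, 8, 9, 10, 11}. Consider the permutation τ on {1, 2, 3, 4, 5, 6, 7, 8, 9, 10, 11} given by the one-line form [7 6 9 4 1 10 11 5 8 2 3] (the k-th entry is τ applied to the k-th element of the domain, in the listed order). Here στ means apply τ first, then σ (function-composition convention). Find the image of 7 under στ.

τ(7) = 11, then σ(11) = 6; composing gives (στ)(7) = 6.

6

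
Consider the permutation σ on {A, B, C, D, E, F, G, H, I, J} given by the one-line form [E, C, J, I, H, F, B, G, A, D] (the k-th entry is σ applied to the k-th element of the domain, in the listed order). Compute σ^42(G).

A

Tracing G → B → … returns to G after 9 steps, so G lies in a 9-cycle (A E H G B C J D I).
On a 9-cycle, σ^9 is the identity, so σ^42 = σ^6 there (42 ≡ 6 mod 9).
Stepping 6 places around the cycle: G → B → C → J → D → I → A.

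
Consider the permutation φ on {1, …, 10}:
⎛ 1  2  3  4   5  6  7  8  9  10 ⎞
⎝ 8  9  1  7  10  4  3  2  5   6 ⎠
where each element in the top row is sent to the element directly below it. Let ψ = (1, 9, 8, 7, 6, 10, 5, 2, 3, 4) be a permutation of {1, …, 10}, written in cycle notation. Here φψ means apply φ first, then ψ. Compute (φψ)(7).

4

First apply φ: φ(7) = 3, then ψ(3) = 4. Thus (φψ)(7) = 4.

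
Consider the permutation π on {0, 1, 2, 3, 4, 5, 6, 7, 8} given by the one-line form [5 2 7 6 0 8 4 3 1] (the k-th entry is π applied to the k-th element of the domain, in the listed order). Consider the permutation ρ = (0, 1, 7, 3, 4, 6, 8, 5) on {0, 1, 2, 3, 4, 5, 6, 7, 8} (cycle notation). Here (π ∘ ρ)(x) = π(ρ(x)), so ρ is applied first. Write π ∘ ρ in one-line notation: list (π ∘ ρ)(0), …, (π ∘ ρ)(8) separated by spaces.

2 3 7 0 4 5 1 6 8

(π ∘ ρ)(x) = π(ρ(x)). Computing each image: π(ρ(0)) = π(1) = 2, π(ρ(1)) = π(7) = 3, π(ρ(2)) = π(2) = 7, π(ρ(3)) = π(4) = 0, π(ρ(4)) = π(6) = 4, π(ρ(5)) = π(0) = 5, π(ρ(6)) = π(8) = 1, π(ρ(7)) = π(3) = 6, π(ρ(8)) = π(5) = 8.
Hence π ∘ ρ = [2 3 7 0 4 5 1 6 8].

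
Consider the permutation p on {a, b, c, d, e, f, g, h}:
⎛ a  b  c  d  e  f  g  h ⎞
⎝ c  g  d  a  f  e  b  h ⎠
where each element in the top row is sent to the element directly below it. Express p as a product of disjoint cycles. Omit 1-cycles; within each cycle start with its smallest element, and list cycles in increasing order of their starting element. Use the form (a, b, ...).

Iterating p from a gives a → c → d → a; that is the 3-cycle (a, c, d).
Continuing from each remaining unvisited element yields (a, c, d)(b, g)(e, f).

(a, c, d)(b, g)(e, f)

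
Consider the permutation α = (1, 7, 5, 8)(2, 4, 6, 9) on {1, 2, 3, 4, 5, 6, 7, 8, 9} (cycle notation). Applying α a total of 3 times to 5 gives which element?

5 lies in the 4-cycle (1, 7, 5, 8).
Stepping 3 places around the cycle: 5 → 8 → 1 → 7.

7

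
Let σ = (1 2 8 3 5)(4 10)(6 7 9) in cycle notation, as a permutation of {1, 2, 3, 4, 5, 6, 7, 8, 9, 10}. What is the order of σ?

30

The disjoint cycles have lengths 5, 3, 2.
The order is lcm(5, 3, 2) = 30.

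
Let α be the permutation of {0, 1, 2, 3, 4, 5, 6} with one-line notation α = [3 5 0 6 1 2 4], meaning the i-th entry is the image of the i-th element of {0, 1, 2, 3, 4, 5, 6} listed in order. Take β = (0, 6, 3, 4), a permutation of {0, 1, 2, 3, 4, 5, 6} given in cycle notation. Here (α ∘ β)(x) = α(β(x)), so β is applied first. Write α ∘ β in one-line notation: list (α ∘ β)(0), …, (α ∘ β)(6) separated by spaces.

4 5 0 1 3 2 6

For each element, apply β then α: 0 → 6 → 4; 1 → 1 → 5; 2 → 2 → 0; 3 → 4 → 1; 4 → 0 → 3; 5 → 5 → 2; 6 → 3 → 6.
So α ∘ β in one-line form is 4 5 0 1 3 2 6.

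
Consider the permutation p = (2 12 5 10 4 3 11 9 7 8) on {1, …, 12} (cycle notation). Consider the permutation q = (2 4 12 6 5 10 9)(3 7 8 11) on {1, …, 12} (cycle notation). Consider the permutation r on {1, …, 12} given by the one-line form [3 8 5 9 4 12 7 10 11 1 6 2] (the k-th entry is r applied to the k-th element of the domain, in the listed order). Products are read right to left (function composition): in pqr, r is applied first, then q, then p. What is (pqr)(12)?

3

Apply the permutations in order: r(12) = 2, then q(2) = 4, then p(4) = 3. So (pqr)(12) = 3.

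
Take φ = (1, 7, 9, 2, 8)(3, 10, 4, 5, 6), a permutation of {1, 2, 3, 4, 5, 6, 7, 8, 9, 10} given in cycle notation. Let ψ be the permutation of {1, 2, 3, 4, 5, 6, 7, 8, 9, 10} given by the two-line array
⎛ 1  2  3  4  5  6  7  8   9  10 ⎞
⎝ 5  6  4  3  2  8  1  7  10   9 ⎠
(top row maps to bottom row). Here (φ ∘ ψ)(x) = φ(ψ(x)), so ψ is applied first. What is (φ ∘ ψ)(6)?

ψ(6) = 8, then φ(8) = 1; composing gives (φ ∘ ψ)(6) = 1.

1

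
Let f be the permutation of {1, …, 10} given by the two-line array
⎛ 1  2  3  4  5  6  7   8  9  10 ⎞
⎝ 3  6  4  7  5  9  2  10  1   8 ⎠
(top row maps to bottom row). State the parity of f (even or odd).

In disjoint-cycle form the cycle lengths are 7, 2, 1.
A cycle is odd iff its length is even; f has 1 even-length cycle, so sgn(f) = (−1)^1 and f is odd.

odd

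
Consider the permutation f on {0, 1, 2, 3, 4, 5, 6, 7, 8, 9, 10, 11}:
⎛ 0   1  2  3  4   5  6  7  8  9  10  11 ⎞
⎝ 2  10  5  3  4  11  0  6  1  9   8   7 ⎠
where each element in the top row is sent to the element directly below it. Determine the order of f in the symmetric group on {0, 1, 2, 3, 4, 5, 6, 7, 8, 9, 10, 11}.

The disjoint-cycle form of f has cycle lengths 6, 3, 1, 1, 1.
Since disjoint cycles commute, ord(f) = lcm(6, 3) = 6.

6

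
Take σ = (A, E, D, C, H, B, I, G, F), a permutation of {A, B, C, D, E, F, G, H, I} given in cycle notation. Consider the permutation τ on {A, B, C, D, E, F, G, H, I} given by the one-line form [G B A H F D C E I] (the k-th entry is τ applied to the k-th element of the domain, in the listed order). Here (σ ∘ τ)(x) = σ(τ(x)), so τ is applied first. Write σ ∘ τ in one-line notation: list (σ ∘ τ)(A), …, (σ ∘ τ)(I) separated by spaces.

Chase each element through τ then σ: A → G → F; B → B → I; C → A → E; D → H → B; E → F → A; F → D → C; G → C → H; H → E → D; I → I → G.
So σ ∘ τ in one-line form is F I E B A C H D G.

F I E B A C H D G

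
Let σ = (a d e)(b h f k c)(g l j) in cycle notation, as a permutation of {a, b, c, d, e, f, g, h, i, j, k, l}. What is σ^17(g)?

j

g lies in the 3-cycle (g l j).
Since the cycle has length 3, σ^17 acts on it the same as σ^2 (17 mod 3 = 2).
Advancing 2 steps from g: g → l → j.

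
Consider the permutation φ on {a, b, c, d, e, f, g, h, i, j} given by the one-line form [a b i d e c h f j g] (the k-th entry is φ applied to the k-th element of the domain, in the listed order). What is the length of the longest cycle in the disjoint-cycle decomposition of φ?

Decomposing into disjoint cycles gives (c, i, j, g, h, f); the longest has length 6.

6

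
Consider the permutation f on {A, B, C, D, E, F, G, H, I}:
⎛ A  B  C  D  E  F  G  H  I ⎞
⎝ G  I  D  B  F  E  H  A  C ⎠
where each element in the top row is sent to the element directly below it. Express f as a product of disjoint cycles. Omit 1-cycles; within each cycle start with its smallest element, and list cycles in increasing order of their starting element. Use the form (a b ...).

(A G H)(B I C D)(E F)

From A: A → G → H → A, closing the cycle (A G H).
Continuing from each remaining unvisited element yields (A G H)(B I C D)(E F).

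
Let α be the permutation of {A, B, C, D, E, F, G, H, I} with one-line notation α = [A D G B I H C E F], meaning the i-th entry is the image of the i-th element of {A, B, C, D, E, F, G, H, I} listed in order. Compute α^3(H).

F

Tracing H → E → … returns to H after 4 steps, so H lies in a 4-cycle (E I F H).
Stepping 3 places around the cycle: H → E → I → F.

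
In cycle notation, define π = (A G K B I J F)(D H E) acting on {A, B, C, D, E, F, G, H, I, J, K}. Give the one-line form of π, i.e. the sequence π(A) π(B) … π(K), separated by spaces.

G I C H D A K E J F B

Reading each image from the cycles: A↦G, B↦I, C↦C, D↦H, E↦D, F↦A, G↦K, H↦E, I↦J, J↦F, K↦B.
So the one-line form is G I C H D A K E J F B.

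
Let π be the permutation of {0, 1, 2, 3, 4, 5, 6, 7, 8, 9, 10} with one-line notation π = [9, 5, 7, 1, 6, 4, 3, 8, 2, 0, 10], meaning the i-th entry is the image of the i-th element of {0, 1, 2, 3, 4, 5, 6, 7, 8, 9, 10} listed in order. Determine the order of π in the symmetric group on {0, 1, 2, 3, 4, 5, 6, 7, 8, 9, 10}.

30

The disjoint-cycle form of π has cycle lengths 5, 3, 2, 1.
The order of π is the least common multiple of its cycle lengths: lcm(5, 3, 2) = 30.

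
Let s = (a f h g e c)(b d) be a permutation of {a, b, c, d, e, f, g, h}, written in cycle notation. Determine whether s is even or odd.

The cycle lengths are 6, 2.
A cycle is odd iff its length is even; s has 2 even-length cycles, so sgn(s) = (−1)^2 and s is even.

even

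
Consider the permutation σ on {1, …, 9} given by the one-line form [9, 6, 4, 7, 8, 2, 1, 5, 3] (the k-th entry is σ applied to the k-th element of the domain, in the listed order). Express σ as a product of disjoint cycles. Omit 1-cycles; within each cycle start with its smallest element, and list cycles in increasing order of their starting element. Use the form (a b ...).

Start at 1 and follow images: 1 → 9 → 3 → 4 → 7 → 1, giving the cycle (1 9 3 4 7).
Continuing from each remaining unvisited element yields (1 9 3 4 7)(2 6)(5 8).

(1 9 3 4 7)(2 6)(5 8)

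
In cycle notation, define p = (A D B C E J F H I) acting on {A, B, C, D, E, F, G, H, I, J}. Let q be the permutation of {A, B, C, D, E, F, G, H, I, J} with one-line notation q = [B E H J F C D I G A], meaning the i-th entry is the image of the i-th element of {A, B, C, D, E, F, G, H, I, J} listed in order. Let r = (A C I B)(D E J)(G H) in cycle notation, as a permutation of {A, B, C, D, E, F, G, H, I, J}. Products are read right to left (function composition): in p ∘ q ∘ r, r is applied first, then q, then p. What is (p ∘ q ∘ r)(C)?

G

Apply the permutations in order: r(C) = I, then q(I) = G, then p(G) = G. So (p ∘ q ∘ r)(C) = G.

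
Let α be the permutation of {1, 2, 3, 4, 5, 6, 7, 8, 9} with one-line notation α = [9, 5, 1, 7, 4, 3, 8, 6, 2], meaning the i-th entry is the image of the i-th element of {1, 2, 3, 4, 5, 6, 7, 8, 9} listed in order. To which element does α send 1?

1 is element number 1 of the domain, and entry number 1 of the one-line form is 9, so α(1) = 9.

9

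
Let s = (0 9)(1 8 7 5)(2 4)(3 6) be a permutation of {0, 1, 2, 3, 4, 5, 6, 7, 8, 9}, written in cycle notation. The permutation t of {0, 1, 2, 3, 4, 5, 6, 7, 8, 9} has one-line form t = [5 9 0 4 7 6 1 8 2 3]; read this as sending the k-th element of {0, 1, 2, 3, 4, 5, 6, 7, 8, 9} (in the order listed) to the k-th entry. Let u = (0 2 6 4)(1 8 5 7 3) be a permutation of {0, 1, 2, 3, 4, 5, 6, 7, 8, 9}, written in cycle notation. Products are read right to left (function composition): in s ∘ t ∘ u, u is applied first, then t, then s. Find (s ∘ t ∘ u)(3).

(s ∘ t ∘ u)(3) = s(t(u(3))). u(3) = 1, then t(1) = 9, then s(9) = 0, so the result is 0.

0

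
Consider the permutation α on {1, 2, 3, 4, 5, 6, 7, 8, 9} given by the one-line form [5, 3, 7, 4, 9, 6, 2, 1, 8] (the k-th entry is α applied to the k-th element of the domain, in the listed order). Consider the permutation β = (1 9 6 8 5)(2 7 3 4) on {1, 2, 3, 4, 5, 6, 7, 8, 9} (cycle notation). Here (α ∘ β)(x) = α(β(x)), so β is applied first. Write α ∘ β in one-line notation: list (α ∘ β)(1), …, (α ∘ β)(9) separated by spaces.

8 2 4 3 5 1 7 9 6

For each element, apply β then α: 1 → 9 → 8; 2 → 7 → 2; 3 → 4 → 4; 4 → 2 → 3; 5 → 1 → 5; 6 → 8 → 1; 7 → 3 → 7; 8 → 5 → 9; 9 → 6 → 6.
So α ∘ β in one-line form is 8 2 4 3 5 1 7 9 6.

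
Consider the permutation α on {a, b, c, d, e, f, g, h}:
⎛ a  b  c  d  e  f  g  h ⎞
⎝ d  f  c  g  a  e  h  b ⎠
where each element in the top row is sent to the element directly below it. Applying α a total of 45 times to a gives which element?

h

Tracing a → d → … returns to a after 7 steps, so a lies in a 7-cycle (a d g h b f e).
Since the cycle has length 7, α^45 acts on it the same as α^3 (45 mod 7 = 3).
Advancing 3 steps from a: a → d → g → h.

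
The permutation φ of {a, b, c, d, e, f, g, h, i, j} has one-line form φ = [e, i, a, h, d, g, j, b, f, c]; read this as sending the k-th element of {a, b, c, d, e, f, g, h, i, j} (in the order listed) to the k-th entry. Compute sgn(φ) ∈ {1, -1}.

In disjoint-cycle form the cycle lengths are 10.
A cycle of length ℓ contributes ℓ−1 transpositions, so φ is a product of 9 transpositions — odd.

-1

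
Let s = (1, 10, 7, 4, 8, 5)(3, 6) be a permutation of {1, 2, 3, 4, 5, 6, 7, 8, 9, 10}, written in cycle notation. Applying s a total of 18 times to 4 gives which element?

4 lies in the 6-cycle (1, 10, 7, 4, 8, 5).
On a 6-cycle, s^6 is the identity, so s^18 = s^0 there (18 ≡ 0 mod 6).
So s^18(4) = 4.

4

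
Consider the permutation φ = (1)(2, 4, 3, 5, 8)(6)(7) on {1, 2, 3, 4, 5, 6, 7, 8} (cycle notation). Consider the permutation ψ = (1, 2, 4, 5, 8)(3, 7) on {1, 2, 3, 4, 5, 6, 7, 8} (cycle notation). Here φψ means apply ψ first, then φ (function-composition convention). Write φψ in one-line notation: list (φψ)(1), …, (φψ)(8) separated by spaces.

For each element, apply ψ then φ: 1 → 2 → 4; 2 → 4 → 3; 3 → 7 → 7; 4 → 5 → 8; 5 → 8 → 2; 6 → 6 → 6; 7 → 3 → 5; 8 → 1 → 1.
So φψ in one-line form is 4 3 7 8 2 6 5 1.

4 3 7 8 2 6 5 1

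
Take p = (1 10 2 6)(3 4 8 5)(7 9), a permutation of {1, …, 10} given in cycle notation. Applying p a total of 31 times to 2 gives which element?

2 lies in the 4-cycle (1 10 2 6).
Since the cycle has length 4, p^31 acts on it the same as p^3 (31 mod 4 = 3).
Stepping 3 places around the cycle: 2 → 6 → 1 → 10.

10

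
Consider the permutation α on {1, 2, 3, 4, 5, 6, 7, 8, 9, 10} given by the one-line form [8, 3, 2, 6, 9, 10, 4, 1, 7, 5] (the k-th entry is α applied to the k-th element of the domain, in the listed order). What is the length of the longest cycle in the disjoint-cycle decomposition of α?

Decomposing into disjoint cycles gives (1, 8)(2, 3)(4, 6, 10, 5, 9, 7); the longest has length 6.

6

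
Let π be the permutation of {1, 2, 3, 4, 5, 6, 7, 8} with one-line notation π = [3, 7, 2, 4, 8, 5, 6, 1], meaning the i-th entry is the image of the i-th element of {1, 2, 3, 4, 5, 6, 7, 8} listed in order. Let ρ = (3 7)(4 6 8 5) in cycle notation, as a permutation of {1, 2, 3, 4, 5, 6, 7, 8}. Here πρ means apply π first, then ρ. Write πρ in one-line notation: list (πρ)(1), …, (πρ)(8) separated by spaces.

7 3 2 6 5 4 8 1

Chase each element through π then ρ: 1 → 3 → 7; 2 → 7 → 3; 3 → 2 → 2; 4 → 4 → 6; 5 → 8 → 5; 6 → 5 → 4; 7 → 6 → 8; 8 → 1 → 1.
So πρ in one-line form is 7 3 2 6 5 4 8 1.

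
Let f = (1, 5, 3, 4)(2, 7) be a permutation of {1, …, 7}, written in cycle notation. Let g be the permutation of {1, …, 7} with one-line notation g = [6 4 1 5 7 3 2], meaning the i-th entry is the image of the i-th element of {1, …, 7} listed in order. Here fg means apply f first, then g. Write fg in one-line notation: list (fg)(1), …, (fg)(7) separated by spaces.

7 2 5 6 1 3 4

Chase each element through f then g: 1 → 5 → 7; 2 → 7 → 2; 3 → 4 → 5; 4 → 1 → 6; 5 → 3 → 1; 6 → 6 → 3; 7 → 2 → 4.
Collecting the images, fg = [7 2 5 6 1 3 4].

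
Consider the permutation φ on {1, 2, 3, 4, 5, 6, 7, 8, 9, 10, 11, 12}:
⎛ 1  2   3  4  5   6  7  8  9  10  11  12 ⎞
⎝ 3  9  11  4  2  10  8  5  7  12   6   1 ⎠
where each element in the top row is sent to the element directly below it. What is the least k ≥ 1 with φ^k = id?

Decomposing into disjoint cycles gives cycle lengths 6, 5, 1.
The order is lcm(6, 5) = 30.

30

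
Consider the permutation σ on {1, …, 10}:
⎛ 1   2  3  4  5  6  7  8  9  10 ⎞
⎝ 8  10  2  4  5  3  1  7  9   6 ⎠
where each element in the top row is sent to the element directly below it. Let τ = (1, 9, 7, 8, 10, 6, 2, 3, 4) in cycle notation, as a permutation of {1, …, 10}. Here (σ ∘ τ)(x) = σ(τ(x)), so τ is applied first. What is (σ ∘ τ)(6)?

First apply τ: τ(6) = 2, then σ(2) = 10. Thus (σ ∘ τ)(6) = 10.

10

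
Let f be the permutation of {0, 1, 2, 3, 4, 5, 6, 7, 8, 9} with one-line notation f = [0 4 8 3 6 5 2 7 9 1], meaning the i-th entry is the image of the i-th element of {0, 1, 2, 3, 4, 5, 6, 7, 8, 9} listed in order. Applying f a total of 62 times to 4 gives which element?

Tracing 4 → 6 → … returns to 4 after 6 steps, so 4 lies in a 6-cycle (1, 4, 6, 2, 8, 9).
Powers repeat with period 6 on this cycle, and 62 mod 6 = 2, so f^62(4) = f^2(4).
Stepping 2 places around the cycle: 4 → 6 → 2.

2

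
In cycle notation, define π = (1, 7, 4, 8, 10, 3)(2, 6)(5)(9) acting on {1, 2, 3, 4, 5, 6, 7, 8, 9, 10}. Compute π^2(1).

1 lies in the 6-cycle (1, 7, 4, 8, 10, 3).
Advancing 2 steps from 1: 1 → 7 → 4.

4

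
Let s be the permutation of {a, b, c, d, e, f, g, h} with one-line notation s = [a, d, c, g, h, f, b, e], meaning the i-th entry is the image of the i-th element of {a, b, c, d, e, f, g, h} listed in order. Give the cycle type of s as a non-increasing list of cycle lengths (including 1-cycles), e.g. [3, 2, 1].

[3, 2, 1, 1, 1]

The disjoint cycles are (a)(b, d, g)(c)(e, h)(f), with lengths 3, 2, 1, 1, 1 in non-increasing order.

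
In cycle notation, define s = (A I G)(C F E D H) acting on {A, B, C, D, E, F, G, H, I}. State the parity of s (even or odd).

even

The cycle lengths are 5, 3, 1.
A cycle is odd iff its length is even; s has 0 even-length cycles, so sgn(s) = (−1)^0 and s is even.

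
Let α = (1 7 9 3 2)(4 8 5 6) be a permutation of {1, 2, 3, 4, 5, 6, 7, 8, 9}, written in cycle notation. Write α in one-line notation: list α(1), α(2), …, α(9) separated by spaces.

Image by image: 1↦7, 2↦1, 3↦2, 4↦8, 5↦6, 6↦4, 7↦9, 8↦5, 9↦3.
So the one-line form is 7 1 2 8 6 4 9 5 3.

7 1 2 8 6 4 9 5 3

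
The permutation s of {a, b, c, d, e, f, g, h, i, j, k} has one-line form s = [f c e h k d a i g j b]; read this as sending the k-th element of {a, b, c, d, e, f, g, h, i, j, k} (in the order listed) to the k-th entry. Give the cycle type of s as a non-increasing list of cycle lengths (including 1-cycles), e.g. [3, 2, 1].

[6, 4, 1]

The disjoint cycles are (a f d h i g)(b c e k)(j), with lengths 6, 4, 1 in non-increasing order.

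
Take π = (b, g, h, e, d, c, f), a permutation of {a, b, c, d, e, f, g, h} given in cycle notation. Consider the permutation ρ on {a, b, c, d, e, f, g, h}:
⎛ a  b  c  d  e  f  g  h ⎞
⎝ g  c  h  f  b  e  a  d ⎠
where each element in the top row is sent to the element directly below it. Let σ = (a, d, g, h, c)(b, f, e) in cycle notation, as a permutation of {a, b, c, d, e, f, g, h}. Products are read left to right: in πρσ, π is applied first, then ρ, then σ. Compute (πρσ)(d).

c

(πρσ)(d) = σ(ρ(π(d))). π(d) = c, then ρ(c) = h, then σ(h) = c, so the result is c.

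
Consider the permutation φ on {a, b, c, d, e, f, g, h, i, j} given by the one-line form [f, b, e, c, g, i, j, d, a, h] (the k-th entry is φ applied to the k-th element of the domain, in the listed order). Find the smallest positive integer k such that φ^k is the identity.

6

Decomposing into disjoint cycles gives cycle lengths 6, 3, 1.
The order is lcm(6, 3) = 6.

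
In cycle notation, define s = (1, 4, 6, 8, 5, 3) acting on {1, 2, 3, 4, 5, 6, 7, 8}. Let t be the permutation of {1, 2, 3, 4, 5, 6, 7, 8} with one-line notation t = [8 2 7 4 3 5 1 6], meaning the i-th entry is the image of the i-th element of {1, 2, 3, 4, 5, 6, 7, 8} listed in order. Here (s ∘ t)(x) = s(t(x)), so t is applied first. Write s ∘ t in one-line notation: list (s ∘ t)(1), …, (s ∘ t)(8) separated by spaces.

(s ∘ t)(x) = s(t(x)). Computing each image: s(t(1)) = s(8) = 5, s(t(2)) = s(2) = 2, s(t(3)) = s(7) = 7, s(t(4)) = s(4) = 6, s(t(5)) = s(3) = 1, s(t(6)) = s(5) = 3, s(t(7)) = s(1) = 4, s(t(8)) = s(6) = 8.
Hence s ∘ t = [5 2 7 6 1 3 4 8].

5 2 7 6 1 3 4 8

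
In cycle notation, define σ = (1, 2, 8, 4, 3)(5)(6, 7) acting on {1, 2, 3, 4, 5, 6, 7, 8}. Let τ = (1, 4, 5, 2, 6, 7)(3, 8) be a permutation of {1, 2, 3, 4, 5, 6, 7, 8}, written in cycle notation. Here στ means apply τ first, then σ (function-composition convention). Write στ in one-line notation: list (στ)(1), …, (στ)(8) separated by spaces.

(στ)(x) = σ(τ(x)). Computing each image: σ(τ(1)) = σ(4) = 3, σ(τ(2)) = σ(6) = 7, σ(τ(3)) = σ(8) = 4, σ(τ(4)) = σ(5) = 5, σ(τ(5)) = σ(2) = 8, σ(τ(6)) = σ(7) = 6, σ(τ(7)) = σ(1) = 2, σ(τ(8)) = σ(3) = 1.
Hence στ = [3 7 4 5 8 6 2 1].

3 7 4 5 8 6 2 1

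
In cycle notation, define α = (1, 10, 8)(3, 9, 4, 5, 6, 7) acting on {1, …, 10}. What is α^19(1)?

10

1 lies in the 3-cycle (1, 10, 8).
Powers repeat with period 3 on this cycle, and 19 mod 3 = 1, so α^19(1) = α^1(1).
Stepping 1 place around the cycle: 1 → 10.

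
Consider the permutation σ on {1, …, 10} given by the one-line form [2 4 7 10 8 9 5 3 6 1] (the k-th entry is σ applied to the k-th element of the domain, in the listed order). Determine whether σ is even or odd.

odd

In disjoint-cycle form the cycle lengths are 4, 4, 2.
A cycle is odd iff its length is even; σ has 3 even-length cycles, so sgn(σ) = (−1)^3 and σ is odd.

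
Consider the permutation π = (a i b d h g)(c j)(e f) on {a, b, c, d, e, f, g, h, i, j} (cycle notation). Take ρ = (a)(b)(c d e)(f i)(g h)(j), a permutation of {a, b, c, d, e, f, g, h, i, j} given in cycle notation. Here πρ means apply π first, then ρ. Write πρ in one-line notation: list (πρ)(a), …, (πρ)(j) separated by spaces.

f e j g i c a h b d

(πρ)(x) = ρ(π(x)). Computing each image: ρ(π(a)) = ρ(i) = f, ρ(π(b)) = ρ(d) = e, ρ(π(c)) = ρ(j) = j, ρ(π(d)) = ρ(h) = g, ρ(π(e)) = ρ(f) = i, ρ(π(f)) = ρ(e) = c, ρ(π(g)) = ρ(a) = a, ρ(π(h)) = ρ(g) = h, ρ(π(i)) = ρ(b) = b, ρ(π(j)) = ρ(c) = d.
Hence πρ = [f e j g i c a h b d].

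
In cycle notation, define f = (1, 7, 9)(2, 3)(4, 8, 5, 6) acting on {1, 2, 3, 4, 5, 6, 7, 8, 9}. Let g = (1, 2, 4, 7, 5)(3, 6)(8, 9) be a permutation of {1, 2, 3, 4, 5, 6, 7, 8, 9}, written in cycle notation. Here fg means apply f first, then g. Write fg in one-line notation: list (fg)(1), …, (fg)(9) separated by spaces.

5 6 4 9 3 7 8 1 2

(fg)(x) = g(f(x)). Computing each image: g(f(1)) = g(7) = 5, g(f(2)) = g(3) = 6, g(f(3)) = g(2) = 4, g(f(4)) = g(8) = 9, g(f(5)) = g(6) = 3, g(f(6)) = g(4) = 7, g(f(7)) = g(9) = 8, g(f(8)) = g(5) = 1, g(f(9)) = g(1) = 2.
Hence fg = [5 6 4 9 3 7 8 1 2].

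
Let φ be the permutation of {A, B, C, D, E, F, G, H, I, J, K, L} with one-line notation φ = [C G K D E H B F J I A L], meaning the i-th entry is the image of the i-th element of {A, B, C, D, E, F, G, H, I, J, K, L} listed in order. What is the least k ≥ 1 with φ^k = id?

6

The disjoint-cycle form of φ has cycle lengths 3, 2, 2, 2, 1, 1, 1.
Since disjoint cycles commute, ord(φ) = lcm(3, 2, 2, 2) = 6.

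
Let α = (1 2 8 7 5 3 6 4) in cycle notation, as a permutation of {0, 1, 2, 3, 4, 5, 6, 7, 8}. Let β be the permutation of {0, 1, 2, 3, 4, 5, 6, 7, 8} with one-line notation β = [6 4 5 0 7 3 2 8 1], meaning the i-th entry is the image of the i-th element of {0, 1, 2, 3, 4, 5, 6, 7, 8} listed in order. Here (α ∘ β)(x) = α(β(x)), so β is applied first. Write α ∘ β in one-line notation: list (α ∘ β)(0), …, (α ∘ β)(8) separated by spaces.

(α ∘ β)(x) = α(β(x)). Computing each image: α(β(0)) = α(6) = 4, α(β(1)) = α(4) = 1, α(β(2)) = α(5) = 3, α(β(3)) = α(0) = 0, α(β(4)) = α(7) = 5, α(β(5)) = α(3) = 6, α(β(6)) = α(2) = 8, α(β(7)) = α(8) = 7, α(β(8)) = α(1) = 2.
Hence α ∘ β = [4 1 3 0 5 6 8 7 2].

4 1 3 0 5 6 8 7 2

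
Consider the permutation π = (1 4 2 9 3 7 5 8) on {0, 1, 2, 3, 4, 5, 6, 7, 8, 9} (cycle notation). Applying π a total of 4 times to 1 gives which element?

1 lies in the 8-cycle (1 4 2 9 3 7 5 8).
Stepping 4 places around the cycle: 1 → 4 → 2 → 9 → 3.

3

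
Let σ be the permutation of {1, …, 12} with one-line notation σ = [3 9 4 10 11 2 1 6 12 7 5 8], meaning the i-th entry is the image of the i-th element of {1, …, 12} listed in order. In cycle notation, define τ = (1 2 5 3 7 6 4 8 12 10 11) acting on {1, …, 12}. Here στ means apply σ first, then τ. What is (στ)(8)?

4

(στ)(8) = τ(σ(8)). σ(8) = 6, then τ(6) = 4. So (στ)(8) = 4.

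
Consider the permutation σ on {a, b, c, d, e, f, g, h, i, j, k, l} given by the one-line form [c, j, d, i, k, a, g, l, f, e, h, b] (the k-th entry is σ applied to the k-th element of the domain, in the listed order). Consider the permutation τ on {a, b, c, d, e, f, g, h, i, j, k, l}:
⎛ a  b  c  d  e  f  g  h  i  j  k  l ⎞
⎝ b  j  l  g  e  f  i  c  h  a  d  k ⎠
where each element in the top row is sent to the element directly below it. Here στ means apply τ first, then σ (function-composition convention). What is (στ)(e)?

(στ)(e) = σ(τ(e)). τ(e) = e, then σ(e) = k. So (στ)(e) = k.

k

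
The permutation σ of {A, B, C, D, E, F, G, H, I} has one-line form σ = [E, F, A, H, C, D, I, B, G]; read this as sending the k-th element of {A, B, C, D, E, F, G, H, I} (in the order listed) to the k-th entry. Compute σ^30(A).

A

Tracing A → E → … returns to A after 3 steps, so A lies in a 3-cycle (A, E, C).
Powers repeat with period 3 on this cycle, and 30 mod 3 = 0, so σ^30(A) = σ^0(A).
So σ^30(A) = A.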